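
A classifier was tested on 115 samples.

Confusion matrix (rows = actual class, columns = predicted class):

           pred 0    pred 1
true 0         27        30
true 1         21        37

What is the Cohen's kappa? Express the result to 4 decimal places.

0.1118

Observed agreement pₒ = trace/N = 64/115 = 0.55652
Expected agreement pₑ = Σ (rowᵢ·colᵢ)/N² = (57·48 + 58·67)/115² = 0.50072
κ = (pₒ − pₑ)/(1 − pₑ) = (0.55652 − 0.50072)/(1 − 0.50072) = 0.1118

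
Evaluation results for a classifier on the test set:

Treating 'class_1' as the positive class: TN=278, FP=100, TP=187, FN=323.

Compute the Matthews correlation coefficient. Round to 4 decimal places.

MCC = (TP·TN − FP·FN) / √((TP+FP)(TP+FN)(TN+FP)(TN+FN))
Numerator = 187·278 − 100·323 = 19686
Denominator = √(287·510·378·601) = √33252043860 = 182351.4296
MCC = 19686 / 182351.4296 = 0.1080

0.1080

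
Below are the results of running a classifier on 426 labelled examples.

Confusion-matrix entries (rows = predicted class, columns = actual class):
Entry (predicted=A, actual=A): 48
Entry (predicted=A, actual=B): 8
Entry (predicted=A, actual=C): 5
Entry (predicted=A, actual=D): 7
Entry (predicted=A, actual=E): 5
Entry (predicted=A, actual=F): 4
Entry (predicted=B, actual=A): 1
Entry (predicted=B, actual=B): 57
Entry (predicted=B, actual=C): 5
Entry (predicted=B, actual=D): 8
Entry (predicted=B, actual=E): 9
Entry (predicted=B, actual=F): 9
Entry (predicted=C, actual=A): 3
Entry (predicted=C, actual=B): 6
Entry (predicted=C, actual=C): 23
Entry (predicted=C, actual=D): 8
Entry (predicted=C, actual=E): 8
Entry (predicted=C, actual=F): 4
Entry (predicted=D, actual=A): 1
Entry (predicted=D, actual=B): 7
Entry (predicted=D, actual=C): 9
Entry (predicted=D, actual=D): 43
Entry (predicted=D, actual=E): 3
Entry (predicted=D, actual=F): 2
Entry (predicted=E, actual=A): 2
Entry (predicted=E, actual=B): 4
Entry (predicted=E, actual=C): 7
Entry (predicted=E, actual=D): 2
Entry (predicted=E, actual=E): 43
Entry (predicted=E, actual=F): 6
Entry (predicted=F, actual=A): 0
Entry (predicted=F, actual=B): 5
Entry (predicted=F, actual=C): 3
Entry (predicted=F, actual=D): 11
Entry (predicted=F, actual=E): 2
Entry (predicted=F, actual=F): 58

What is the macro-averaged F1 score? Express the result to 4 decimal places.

0.6287

Per-class F1 score (2·TP/(2·TP+FP+FN)):
  A: TP=48, FP=8+5+7+5+4=29, FN=1+3+1+2+0=7 → 96/132 = 0.72727
  B: TP=57, FP=1+5+8+9+9=32, FN=8+6+7+4+5=30 → 114/176 = 0.64773
  C: TP=23, FP=3+6+8+8+4=29, FN=5+5+9+7+3=29 → 46/104 = 0.44231
  D: TP=43, FP=1+7+9+3+2=22, FN=7+8+8+2+11=36 → 86/144 = 0.59722
  E: TP=43, FP=2+4+7+2+6=21, FN=5+9+8+3+2=27 → 86/134 = 0.64179
  F: TP=58, FP=0+5+3+11+2=21, FN=4+9+4+2+6=25 → 116/162 = 0.71605
Macro-F1 score = mean = (0.72727 + 0.64773 + 0.44231 + 0.59722 + 0.64179 + 0.71605) / 6 = 0.6287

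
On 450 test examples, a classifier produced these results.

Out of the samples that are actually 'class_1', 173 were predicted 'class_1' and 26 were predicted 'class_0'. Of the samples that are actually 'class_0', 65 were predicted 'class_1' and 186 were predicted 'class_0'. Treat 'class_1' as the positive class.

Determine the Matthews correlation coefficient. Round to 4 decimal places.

MCC = (TP·TN − FP·FN) / √((TP+FP)(TP+FN)(TN+FP)(TN+FN))
Numerator = 173·186 − 65·26 = 30488
Denominator = √(238·199·251·212) = √2520226744 = 50201.8600
MCC = 30488 / 50201.8600 = 0.6073

0.6073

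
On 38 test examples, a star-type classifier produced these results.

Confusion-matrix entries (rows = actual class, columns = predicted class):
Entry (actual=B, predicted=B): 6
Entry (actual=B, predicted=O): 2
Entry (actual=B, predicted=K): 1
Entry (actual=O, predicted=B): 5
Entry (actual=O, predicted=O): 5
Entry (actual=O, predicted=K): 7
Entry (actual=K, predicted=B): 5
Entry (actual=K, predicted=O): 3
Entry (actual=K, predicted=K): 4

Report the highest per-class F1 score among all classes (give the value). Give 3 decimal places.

0.480

Per-class F1 score (2·TP/(2·TP+FP+FN)):
  B: TP=6, FP=5+5=10, FN=2+1=3 → 12/25 = 0.4800
  O: TP=5, FP=2+3=5, FN=5+7=12 → 10/27 = 0.3704
  K: TP=4, FP=1+7=8, FN=5+3=8 → 8/24 = 0.3333
Highest is class 'B' with F1 score = 0.480.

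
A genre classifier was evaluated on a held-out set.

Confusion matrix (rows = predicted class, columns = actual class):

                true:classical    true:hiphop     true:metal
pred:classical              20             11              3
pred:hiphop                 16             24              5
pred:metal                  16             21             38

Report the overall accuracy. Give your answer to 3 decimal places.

0.532

Accuracy = trace / total = (20+24+38=82) / 154 = 82/154 = 0.532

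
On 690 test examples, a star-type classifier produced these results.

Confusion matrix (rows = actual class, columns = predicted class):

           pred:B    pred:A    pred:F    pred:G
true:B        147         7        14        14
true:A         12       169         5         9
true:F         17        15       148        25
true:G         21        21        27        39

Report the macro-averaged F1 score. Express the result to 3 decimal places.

Per-class F1 score (2·TP/(2·TP+FP+FN)):
  B: TP=147, FP=12+17+21=50, FN=7+14+14=35 → 294/379 = 0.7757
  A: TP=169, FP=7+15+21=43, FN=12+5+9=26 → 338/407 = 0.8305
  F: TP=148, FP=14+5+27=46, FN=17+15+25=57 → 296/399 = 0.7419
  G: TP=39, FP=14+9+25=48, FN=21+21+27=69 → 78/195 = 0.4000
Macro-F1 score = mean = (0.7757 + 0.8305 + 0.7419 + 0.4000) / 4 = 0.687

0.687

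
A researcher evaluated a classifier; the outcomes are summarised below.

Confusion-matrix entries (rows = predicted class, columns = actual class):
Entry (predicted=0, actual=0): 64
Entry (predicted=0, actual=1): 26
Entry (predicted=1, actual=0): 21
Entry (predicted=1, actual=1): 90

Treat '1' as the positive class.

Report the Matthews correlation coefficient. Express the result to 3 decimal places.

MCC = (TP·TN − FP·FN) / √((TP+FP)(TP+FN)(TN+FP)(TN+FN))
Numerator = 90·64 − 21·26 = 5214
Denominator = √(111·116·85·90) = √98501400 = 9924.7872
MCC = 5214 / 9924.7872 = 0.525

0.525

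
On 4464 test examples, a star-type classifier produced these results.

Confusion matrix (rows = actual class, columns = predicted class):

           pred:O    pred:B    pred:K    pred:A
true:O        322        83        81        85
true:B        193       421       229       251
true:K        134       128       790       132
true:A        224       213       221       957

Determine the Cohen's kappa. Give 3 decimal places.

Observed agreement pₒ = trace/N = 2490/4464 = 0.5578
Expected agreement pₑ = Σ (rowᵢ·colᵢ)/N² = (571·873 + 1094·845 + 1184·1321 + 1615·1425)/4464² = 0.2654
κ = (pₒ − pₑ)/(1 − pₑ) = (0.5578 − 0.2654)/(1 − 0.2654) = 0.398

0.398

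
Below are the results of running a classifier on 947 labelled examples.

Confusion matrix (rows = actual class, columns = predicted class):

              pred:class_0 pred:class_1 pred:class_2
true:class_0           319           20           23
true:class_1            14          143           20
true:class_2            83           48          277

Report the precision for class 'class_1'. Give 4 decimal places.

0.6777

Take TP from the diagonal, FP from the rest of the 'class_1' prediction marginal, FN from the rest of the 'class_1' actual marginal.
precision = TP/(TP+FP).
class_1: TP=143, FP=20+48=68 → 143/211 = 0.67773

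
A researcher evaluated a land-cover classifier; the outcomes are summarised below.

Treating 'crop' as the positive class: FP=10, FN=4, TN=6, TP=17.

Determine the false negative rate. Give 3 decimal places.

0.190

FNR = FN/(FN+TP) = 4/(4+17) = 0.190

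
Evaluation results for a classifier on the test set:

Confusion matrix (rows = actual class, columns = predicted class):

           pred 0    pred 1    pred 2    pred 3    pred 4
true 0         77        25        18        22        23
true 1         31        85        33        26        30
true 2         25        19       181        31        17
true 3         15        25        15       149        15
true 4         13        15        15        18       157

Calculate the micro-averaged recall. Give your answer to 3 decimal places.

Micro-averaging pools counts across classes: ΣTP=649, ΣFP=431, ΣFN=431.
Micro-recall = TP/(TP+FN) on pooled counts = 0.601 (equals overall accuracy in single-label multiclass).

0.601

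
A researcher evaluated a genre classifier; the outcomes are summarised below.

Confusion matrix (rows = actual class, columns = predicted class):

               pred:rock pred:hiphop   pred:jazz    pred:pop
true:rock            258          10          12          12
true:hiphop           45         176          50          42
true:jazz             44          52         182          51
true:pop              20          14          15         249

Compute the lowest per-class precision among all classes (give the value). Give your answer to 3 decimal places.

Per-class precision (TP/(TP+FP)):
  rock: TP=258, FP=45+44+20=109 → 258/367 = 0.7030
  hiphop: TP=176, FP=10+52+14=76 → 176/252 = 0.6984
  jazz: TP=182, FP=12+50+15=77 → 182/259 = 0.7027
  pop: TP=249, FP=12+42+51=105 → 249/354 = 0.7034
Lowest is class 'hiphop' with precision = 0.698.

0.698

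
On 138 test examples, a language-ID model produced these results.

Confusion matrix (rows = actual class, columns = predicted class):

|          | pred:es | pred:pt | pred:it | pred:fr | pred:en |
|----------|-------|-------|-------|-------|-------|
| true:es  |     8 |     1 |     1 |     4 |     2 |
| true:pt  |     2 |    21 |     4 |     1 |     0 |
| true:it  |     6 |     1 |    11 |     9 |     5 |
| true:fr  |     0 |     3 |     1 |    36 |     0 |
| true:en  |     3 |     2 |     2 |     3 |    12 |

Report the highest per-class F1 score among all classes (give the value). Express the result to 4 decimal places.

0.7742

Per-class F1 score (2·TP/(2·TP+FP+FN)):
  es: TP=8, FP=2+6+0+3=11, FN=1+1+4+2=8 → 16/35 = 0.45714
  pt: TP=21, FP=1+1+3+2=7, FN=2+4+1+0=7 → 42/56 = 0.75000
  it: TP=11, FP=1+4+1+2=8, FN=6+1+9+5=21 → 22/51 = 0.43137
  fr: TP=36, FP=4+1+9+3=17, FN=0+3+1+0=4 → 72/93 = 0.77419
  en: TP=12, FP=2+0+5+0=7, FN=3+2+2+3=10 → 24/41 = 0.58537
Highest is class 'fr' with F1 score = 0.7742.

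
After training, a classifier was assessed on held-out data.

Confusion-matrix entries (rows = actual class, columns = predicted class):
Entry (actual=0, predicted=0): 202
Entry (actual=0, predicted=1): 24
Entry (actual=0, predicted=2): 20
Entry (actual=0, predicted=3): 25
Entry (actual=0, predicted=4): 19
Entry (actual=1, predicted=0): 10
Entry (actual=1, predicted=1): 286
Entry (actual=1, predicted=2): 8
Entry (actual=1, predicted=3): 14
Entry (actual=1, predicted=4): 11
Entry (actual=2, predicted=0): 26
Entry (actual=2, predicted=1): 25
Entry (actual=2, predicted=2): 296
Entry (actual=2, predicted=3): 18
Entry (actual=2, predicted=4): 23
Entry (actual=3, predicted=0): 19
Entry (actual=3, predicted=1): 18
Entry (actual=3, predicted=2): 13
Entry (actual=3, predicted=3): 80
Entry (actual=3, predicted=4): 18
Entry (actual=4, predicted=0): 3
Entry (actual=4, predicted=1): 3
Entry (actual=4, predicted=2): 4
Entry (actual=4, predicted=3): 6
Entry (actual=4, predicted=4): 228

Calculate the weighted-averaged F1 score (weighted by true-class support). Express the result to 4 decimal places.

0.7785

Per-class F1 score (2·TP/(2·TP+FP+FN)):
  0: TP=202, FP=10+26+19+3=58, FN=24+20+25+19=88 → 404/550 = 0.73455
  1: TP=286, FP=24+25+18+3=70, FN=10+8+14+11=43 → 572/685 = 0.83504
  2: TP=296, FP=20+8+13+4=45, FN=26+25+18+23=92 → 592/729 = 0.81207
  3: TP=80, FP=25+14+18+6=63, FN=19+18+13+18=68 → 160/291 = 0.54983
  4: TP=228, FP=19+11+23+18=71, FN=3+3+4+6=16 → 456/543 = 0.83978
Weighted-F1 score = Σ (supportᵢ/N)·F1 scoreᵢ with N=1399: (290/1399)·0.73455 + (329/1399)·0.83504 + (388/1399)·0.81207 + (148/1399)·0.54983 + (244/1399)·0.83978 = 0.7785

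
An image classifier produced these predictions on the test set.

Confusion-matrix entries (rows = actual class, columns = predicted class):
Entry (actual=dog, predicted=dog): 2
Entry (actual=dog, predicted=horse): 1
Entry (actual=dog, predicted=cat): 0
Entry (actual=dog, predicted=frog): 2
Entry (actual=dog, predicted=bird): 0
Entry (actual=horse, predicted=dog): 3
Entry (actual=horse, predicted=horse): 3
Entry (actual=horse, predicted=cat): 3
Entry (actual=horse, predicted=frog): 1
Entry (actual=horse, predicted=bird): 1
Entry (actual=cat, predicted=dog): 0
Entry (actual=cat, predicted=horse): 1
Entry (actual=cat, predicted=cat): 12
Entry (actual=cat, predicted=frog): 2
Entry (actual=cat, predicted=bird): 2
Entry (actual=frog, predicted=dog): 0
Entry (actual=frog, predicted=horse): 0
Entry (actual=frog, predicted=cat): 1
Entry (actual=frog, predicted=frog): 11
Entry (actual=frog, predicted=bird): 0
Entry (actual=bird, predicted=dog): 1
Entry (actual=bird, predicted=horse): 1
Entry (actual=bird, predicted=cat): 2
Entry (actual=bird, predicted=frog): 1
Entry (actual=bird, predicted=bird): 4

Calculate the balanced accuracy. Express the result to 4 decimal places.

Balanced accuracy = mean of per-class recall.
  dog: recall = 2/5 = 0.40000
  horse: recall = 3/11 = 0.27273
  cat: recall = 12/17 = 0.70588
  frog: recall = 11/12 = 0.91667
  bird: recall = 4/9 = 0.44444
Mean = (0.40000 + 0.27273 + 0.70588 + 0.91667 + 0.44444) / 5 = 0.5479

0.5479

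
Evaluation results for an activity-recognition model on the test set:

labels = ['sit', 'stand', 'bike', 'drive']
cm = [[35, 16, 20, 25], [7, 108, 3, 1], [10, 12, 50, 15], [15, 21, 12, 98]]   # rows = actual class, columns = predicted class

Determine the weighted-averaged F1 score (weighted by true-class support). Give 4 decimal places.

Per-class F1 score (2·TP/(2·TP+FP+FN)):
  sit: TP=35, FP=7+10+15=32, FN=16+20+25=61 → 70/163 = 0.42945
  stand: TP=108, FP=16+12+21=49, FN=7+3+1=11 → 216/276 = 0.78261
  bike: TP=50, FP=20+3+12=35, FN=10+12+15=37 → 100/172 = 0.58140
  drive: TP=98, FP=25+1+15=41, FN=15+21+12=48 → 196/285 = 0.68772
Weighted-F1 score = Σ (supportᵢ/N)·F1 scoreᵢ with N=448: (96/448)·0.42945 + (119/448)·0.78261 + (87/448)·0.58140 + (146/448)·0.68772 = 0.6369

0.6369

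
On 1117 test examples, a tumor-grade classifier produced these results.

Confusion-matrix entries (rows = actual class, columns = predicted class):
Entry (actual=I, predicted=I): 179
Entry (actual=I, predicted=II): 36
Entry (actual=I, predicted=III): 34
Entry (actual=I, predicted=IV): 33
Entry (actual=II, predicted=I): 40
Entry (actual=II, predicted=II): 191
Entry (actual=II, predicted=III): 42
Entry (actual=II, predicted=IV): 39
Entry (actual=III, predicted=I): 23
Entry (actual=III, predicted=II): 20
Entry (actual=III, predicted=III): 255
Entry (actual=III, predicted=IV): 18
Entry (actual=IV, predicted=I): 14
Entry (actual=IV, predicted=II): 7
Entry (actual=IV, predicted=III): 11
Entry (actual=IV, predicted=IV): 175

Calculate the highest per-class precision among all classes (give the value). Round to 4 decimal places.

Per-class precision (TP/(TP+FP)):
  I: TP=179, FP=40+23+14=77 → 179/256 = 0.69922
  II: TP=191, FP=36+20+7=63 → 191/254 = 0.75197
  III: TP=255, FP=34+42+11=87 → 255/342 = 0.74561
  IV: TP=175, FP=33+39+18=90 → 175/265 = 0.66038
Highest is class 'II' with precision = 0.7520.

0.7520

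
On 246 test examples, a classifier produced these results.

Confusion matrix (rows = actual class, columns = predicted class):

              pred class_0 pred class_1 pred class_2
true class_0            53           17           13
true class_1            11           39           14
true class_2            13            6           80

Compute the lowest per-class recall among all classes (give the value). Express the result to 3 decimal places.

Per-class recall (TP/(TP+FN)):
  class_0: TP=53, FN=17+13=30 → 53/83 = 0.6386
  class_1: TP=39, FN=11+14=25 → 39/64 = 0.6094
  class_2: TP=80, FN=13+6=19 → 80/99 = 0.8081
Lowest is class 'class_1' with recall = 0.609.

0.609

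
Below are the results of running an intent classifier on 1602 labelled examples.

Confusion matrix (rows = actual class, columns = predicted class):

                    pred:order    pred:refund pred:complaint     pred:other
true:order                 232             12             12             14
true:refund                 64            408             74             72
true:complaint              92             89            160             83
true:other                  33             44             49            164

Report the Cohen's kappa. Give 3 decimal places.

0.459

Observed agreement pₒ = trace/N = 964/1602 = 0.6017
Expected agreement pₑ = Σ (rowᵢ·colᵢ)/N² = (270·421 + 618·553 + 424·295 + 290·333)/1602² = 0.2638
κ = (pₒ − pₑ)/(1 − pₑ) = (0.6017 − 0.2638)/(1 − 0.2638) = 0.459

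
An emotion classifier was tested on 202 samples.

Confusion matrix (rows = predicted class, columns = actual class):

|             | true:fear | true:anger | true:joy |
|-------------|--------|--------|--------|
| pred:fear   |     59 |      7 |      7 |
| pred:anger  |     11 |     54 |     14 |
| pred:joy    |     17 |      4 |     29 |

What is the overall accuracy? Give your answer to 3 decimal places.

0.703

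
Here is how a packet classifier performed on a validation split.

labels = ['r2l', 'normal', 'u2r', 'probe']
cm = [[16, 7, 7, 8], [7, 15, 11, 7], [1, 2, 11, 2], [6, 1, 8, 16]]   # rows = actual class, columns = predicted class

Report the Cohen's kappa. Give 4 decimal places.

Observed agreement pₒ = trace/N = 58/125 = 0.46400
Expected agreement pₑ = Σ (rowᵢ·colᵢ)/N² = (38·30 + 40·25 + 16·37 + 31·33)/125² = 0.24032
κ = (pₒ − pₑ)/(1 − pₑ) = (0.46400 − 0.24032)/(1 − 0.24032) = 0.2944

0.2944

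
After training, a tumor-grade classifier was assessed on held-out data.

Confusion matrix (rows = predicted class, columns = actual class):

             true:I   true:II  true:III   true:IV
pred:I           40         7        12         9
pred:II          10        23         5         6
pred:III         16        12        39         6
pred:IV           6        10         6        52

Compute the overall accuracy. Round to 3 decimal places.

0.595

Accuracy = trace / total = (40+23+39+52=154) / 259 = 154/259 = 0.595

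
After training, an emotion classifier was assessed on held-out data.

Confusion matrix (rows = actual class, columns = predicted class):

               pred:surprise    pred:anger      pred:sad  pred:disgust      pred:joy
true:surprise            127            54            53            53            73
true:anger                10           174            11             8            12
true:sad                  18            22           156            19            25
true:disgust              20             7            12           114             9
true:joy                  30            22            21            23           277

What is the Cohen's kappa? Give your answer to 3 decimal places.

Observed agreement pₒ = trace/N = 848/1350 = 0.6281
Expected agreement pₑ = Σ (rowᵢ·colᵢ)/N² = (360·205 + 215·279 + 240·253 + 162·217 + 373·396)/1350² = 0.2071
κ = (pₒ − pₑ)/(1 − pₑ) = (0.6281 − 0.2071)/(1 − 0.2071) = 0.531

0.531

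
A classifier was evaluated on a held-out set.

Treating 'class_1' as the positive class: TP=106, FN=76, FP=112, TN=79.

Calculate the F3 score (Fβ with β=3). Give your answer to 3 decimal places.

Fβ = (1+β²)·TP / ((1+β²)·TP + β²·FN + FP), with β²=9
= 10·106 / (10·106 + 9·76 + 112) = 0.571

0.571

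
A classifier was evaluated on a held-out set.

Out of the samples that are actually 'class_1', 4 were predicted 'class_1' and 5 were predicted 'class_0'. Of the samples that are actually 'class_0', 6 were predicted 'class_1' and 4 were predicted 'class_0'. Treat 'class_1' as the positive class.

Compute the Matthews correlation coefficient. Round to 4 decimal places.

-0.1556

MCC = (TP·TN − FP·FN) / √((TP+FP)(TP+FN)(TN+FP)(TN+FN))
Numerator = 4·4 − 6·5 = -14
Denominator = √(10·9·10·9) = √8100 = 90.0000
MCC = -14 / 90.0000 = -0.1556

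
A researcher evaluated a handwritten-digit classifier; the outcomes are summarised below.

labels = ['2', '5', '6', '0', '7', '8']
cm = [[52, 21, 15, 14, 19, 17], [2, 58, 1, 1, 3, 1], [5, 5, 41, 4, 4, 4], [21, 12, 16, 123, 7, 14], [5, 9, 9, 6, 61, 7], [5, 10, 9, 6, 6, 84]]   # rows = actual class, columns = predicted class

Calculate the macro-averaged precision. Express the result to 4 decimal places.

Per-class precision (TP/(TP+FP)):
  2: TP=52, FP=2+5+21+5+5=38 → 52/90 = 0.57778
  5: TP=58, FP=21+5+12+9+10=57 → 58/115 = 0.50435
  6: TP=41, FP=15+1+16+9+9=50 → 41/91 = 0.45055
  0: TP=123, FP=14+1+4+6+6=31 → 123/154 = 0.79870
  7: TP=61, FP=19+3+4+7+6=39 → 61/100 = 0.61000
  8: TP=84, FP=17+1+4+14+7=43 → 84/127 = 0.66142
Macro-precision = mean = (0.57778 + 0.50435 + 0.45055 + 0.79870 + 0.61000 + 0.66142) / 6 = 0.6005

0.6005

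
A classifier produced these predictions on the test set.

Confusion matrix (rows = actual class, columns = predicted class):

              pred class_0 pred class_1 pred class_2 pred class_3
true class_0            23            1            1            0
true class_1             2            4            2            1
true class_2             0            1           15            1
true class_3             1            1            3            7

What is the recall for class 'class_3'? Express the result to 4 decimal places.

0.5833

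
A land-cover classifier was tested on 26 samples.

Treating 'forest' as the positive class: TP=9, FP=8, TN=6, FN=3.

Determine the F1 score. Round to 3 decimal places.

0.621

Precision = TP/(TP+FP) = 9/17 = 0.5294
Recall = TP/(TP+FN) = 9/12 = 0.7500
F1 = 2·TP/(2·TP+FP+FN) = 18/29 = 0.621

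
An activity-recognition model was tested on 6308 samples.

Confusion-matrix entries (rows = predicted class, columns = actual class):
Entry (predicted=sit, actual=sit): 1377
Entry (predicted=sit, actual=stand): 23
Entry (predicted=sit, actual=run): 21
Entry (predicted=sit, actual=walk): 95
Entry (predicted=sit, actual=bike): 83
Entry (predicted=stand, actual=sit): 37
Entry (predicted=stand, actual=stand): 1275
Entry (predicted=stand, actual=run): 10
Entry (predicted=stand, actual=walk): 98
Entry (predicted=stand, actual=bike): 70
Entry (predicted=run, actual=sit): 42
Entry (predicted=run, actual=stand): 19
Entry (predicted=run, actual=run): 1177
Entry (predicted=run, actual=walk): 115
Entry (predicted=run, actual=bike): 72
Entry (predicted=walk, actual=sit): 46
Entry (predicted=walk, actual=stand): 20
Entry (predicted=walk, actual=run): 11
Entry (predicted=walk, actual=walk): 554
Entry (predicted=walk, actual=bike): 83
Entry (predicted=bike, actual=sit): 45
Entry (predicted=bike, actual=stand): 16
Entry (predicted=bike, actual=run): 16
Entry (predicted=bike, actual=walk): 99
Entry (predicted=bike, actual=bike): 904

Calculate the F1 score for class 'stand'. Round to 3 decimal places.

0.897

Take TP from the diagonal, FP from the rest of the 'stand' prediction marginal, FN from the rest of the 'stand' actual marginal.
F1 score = 2·TP/(2·TP+FP+FN).
stand: TP=1275, FP=37+10+98+70=215, FN=23+19+20+16=78 → 2550/2843 = 0.8969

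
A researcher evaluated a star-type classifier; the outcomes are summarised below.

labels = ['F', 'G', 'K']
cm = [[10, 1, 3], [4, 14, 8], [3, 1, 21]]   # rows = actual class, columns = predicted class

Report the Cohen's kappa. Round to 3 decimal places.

Observed agreement pₒ = trace/N = 45/65 = 0.6923
Expected agreement pₑ = Σ (rowᵢ·colᵢ)/N² = (14·17 + 26·16 + 25·32)/65² = 0.3441
κ = (pₒ − pₑ)/(1 − pₑ) = (0.6923 − 0.3441)/(1 − 0.3441) = 0.531

0.531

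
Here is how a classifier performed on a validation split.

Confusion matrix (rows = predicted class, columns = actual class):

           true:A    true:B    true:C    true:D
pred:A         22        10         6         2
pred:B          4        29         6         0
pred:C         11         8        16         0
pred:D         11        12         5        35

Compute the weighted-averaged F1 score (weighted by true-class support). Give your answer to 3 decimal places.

0.567

Per-class F1 score (2·TP/(2·TP+FP+FN)):
  A: TP=22, FP=10+6+2=18, FN=4+11+11=26 → 44/88 = 0.5000
  B: TP=29, FP=4+6+0=10, FN=10+8+12=30 → 58/98 = 0.5918
  C: TP=16, FP=11+8+0=19, FN=6+6+5=17 → 32/68 = 0.4706
  D: TP=35, FP=11+12+5=28, FN=2+0+0=2 → 70/100 = 0.7000
Weighted-F1 score = Σ (supportᵢ/N)·F1 scoreᵢ with N=177: (48/177)·0.5000 + (59/177)·0.5918 + (33/177)·0.4706 + (37/177)·0.7000 = 0.567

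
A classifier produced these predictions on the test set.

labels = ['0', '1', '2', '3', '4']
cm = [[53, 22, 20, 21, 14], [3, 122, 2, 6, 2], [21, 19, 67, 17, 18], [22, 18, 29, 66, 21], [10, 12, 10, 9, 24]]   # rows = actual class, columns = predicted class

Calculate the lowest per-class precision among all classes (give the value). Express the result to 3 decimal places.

0.304

Per-class precision (TP/(TP+FP)):
  0: TP=53, FP=3+21+22+10=56 → 53/109 = 0.4862
  1: TP=122, FP=22+19+18+12=71 → 122/193 = 0.6321
  2: TP=67, FP=20+2+29+10=61 → 67/128 = 0.5234
  3: TP=66, FP=21+6+17+9=53 → 66/119 = 0.5546
  4: TP=24, FP=14+2+18+21=55 → 24/79 = 0.3038
Lowest is class '4' with precision = 0.304.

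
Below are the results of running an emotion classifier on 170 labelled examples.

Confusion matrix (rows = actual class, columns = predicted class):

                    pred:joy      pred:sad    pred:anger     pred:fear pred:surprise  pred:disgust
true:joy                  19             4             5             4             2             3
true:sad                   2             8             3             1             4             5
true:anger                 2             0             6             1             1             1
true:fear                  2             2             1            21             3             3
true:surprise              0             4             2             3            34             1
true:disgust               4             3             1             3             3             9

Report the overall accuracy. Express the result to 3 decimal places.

Accuracy = trace / total = (19+8+6+21+34+9=97) / 170 = 97/170 = 0.571

0.571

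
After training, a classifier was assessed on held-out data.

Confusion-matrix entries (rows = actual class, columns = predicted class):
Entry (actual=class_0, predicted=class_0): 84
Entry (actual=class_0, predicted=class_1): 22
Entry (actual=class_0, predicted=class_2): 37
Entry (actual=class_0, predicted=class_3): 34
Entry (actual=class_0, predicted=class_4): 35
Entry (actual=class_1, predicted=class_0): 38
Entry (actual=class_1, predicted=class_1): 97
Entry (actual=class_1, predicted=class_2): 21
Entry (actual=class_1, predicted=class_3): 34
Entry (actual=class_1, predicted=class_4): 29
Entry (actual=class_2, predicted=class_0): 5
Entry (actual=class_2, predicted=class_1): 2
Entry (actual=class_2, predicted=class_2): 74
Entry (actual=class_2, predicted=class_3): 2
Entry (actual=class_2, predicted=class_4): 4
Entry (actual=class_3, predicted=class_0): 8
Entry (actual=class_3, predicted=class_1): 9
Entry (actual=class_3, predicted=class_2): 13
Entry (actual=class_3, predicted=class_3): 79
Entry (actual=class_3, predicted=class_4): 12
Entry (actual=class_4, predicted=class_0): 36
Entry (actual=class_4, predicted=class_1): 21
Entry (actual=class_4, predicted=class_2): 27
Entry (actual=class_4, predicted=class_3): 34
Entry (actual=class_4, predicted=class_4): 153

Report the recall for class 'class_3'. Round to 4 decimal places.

0.6529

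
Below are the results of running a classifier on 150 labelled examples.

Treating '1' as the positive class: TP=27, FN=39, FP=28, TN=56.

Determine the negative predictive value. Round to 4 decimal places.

NPV = TN/(TN+FN) = 56/(56+39) = 0.5895

0.5895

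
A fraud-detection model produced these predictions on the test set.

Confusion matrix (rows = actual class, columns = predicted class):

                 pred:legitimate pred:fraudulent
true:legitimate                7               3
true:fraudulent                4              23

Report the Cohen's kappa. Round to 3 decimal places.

0.535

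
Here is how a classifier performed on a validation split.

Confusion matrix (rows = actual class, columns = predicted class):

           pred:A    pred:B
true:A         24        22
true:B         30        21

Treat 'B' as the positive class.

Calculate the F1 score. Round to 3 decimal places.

Precision = TP/(TP+FP) = 21/43 = 0.4884
Recall = TP/(TP+FN) = 21/51 = 0.4118
F1 = 2·TP/(2·TP+FP+FN) = 42/94 = 0.447

0.447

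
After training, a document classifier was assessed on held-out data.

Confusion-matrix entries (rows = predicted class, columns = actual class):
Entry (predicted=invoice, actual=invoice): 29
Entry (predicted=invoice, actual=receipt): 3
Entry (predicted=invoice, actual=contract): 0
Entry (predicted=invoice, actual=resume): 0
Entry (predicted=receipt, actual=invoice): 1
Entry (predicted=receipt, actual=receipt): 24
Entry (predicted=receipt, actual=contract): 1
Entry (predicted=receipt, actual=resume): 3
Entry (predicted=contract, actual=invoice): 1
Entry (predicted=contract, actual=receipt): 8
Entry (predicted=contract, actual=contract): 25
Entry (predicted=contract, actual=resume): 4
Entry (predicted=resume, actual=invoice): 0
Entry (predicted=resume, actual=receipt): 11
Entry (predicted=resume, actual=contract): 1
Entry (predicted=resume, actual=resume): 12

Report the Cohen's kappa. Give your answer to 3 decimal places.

Observed agreement pₒ = trace/N = 90/123 = 0.7317
Expected agreement pₑ = Σ (rowᵢ·colᵢ)/N² = (31·32 + 46·29 + 27·38 + 19·24)/123² = 0.2517
κ = (pₒ − pₑ)/(1 − pₑ) = (0.7317 − 0.2517)/(1 − 0.2517) = 0.641

0.641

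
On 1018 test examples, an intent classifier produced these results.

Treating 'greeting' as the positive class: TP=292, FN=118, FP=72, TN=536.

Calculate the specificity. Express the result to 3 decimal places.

Specificity = TN/(TN+FP) = 536/(536+72) = 0.882

0.882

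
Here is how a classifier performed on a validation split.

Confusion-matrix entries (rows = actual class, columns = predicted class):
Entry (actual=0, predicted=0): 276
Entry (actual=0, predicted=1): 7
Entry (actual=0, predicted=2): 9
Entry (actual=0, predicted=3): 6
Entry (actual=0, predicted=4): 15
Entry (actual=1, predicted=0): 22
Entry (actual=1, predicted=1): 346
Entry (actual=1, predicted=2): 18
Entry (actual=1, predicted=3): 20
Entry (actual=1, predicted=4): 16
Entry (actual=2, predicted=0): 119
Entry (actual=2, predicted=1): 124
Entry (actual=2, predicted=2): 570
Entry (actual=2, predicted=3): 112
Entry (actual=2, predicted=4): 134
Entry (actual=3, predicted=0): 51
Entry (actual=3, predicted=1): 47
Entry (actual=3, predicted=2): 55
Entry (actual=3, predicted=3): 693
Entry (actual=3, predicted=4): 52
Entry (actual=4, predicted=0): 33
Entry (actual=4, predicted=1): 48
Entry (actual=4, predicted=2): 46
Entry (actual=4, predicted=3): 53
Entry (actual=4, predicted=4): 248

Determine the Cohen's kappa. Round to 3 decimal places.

0.595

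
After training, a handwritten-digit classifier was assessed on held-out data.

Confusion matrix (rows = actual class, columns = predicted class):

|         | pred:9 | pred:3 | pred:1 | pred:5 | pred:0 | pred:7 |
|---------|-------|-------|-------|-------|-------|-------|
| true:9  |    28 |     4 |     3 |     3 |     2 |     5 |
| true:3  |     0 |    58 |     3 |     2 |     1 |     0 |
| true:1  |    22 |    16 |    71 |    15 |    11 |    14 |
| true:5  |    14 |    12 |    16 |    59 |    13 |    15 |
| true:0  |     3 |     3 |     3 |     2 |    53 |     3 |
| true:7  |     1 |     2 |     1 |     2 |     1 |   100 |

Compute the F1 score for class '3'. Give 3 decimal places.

Treat '3' as positive and all other classes as negative.
F1 score = 2·TP/(2·TP+FP+FN).
3: TP=58, FP=4+16+12+3+2=37, FN=0+3+2+1+0=6 → 116/159 = 0.7296

0.730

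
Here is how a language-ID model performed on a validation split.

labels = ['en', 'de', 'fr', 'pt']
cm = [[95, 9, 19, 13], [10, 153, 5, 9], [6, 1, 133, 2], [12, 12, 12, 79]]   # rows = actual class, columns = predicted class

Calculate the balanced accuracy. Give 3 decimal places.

0.797

Balanced accuracy = mean of per-class recall.
  en: recall = 95/136 = 0.6985
  de: recall = 153/177 = 0.8644
  fr: recall = 133/142 = 0.9366
  pt: recall = 79/115 = 0.6870
Mean = (0.6985 + 0.8644 + 0.9366 + 0.6870) / 4 = 0.797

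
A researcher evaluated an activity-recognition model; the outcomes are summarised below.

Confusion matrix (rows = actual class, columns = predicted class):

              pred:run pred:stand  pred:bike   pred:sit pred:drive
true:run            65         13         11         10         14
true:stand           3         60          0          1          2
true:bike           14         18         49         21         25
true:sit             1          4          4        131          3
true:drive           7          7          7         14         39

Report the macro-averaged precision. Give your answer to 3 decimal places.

Per-class precision (TP/(TP+FP)):
  run: TP=65, FP=3+14+1+7=25 → 65/90 = 0.7222
  stand: TP=60, FP=13+18+4+7=42 → 60/102 = 0.5882
  bike: TP=49, FP=11+0+4+7=22 → 49/71 = 0.6901
  sit: TP=131, FP=10+1+21+14=46 → 131/177 = 0.7401
  drive: TP=39, FP=14+2+25+3=44 → 39/83 = 0.4699
Macro-precision = mean = (0.7222 + 0.5882 + 0.6901 + 0.7401 + 0.4699) / 5 = 0.642

0.642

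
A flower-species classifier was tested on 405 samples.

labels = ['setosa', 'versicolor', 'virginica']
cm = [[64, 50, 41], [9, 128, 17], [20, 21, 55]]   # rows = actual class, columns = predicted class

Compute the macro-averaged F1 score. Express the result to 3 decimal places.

0.589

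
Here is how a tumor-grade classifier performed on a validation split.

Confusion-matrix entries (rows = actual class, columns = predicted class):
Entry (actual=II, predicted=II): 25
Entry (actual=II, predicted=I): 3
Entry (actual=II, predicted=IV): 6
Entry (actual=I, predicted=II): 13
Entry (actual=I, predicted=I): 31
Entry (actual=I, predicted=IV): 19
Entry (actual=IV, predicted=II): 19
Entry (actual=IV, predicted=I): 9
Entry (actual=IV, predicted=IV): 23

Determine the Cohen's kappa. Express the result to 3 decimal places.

Observed agreement pₒ = trace/N = 79/148 = 0.5338
Expected agreement pₑ = Σ (rowᵢ·colᵢ)/N² = (34·57 + 63·43 + 51·48)/148² = 0.3239
κ = (pₒ − pₑ)/(1 − pₑ) = (0.5338 − 0.3239)/(1 − 0.3239) = 0.310

0.310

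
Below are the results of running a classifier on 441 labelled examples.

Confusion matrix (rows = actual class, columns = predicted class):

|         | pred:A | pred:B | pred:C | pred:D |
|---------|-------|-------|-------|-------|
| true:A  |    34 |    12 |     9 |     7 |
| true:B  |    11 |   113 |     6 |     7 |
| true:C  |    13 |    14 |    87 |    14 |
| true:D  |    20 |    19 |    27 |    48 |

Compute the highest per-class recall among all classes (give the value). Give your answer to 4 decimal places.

0.8248

Per-class recall (TP/(TP+FN)):
  A: TP=34, FN=12+9+7=28 → 34/62 = 0.54839
  B: TP=113, FN=11+6+7=24 → 113/137 = 0.82482
  C: TP=87, FN=13+14+14=41 → 87/128 = 0.67969
  D: TP=48, FN=20+19+27=66 → 48/114 = 0.42105
Highest is class 'B' with recall = 0.8248.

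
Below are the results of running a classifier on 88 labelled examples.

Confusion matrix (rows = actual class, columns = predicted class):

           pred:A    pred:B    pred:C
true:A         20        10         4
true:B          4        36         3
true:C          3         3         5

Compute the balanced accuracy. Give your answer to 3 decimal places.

Balanced accuracy = mean of per-class recall.
  A: recall = 20/34 = 0.5882
  B: recall = 36/43 = 0.8372
  C: recall = 5/11 = 0.4545
Mean = (0.5882 + 0.8372 + 0.4545) / 3 = 0.627

0.627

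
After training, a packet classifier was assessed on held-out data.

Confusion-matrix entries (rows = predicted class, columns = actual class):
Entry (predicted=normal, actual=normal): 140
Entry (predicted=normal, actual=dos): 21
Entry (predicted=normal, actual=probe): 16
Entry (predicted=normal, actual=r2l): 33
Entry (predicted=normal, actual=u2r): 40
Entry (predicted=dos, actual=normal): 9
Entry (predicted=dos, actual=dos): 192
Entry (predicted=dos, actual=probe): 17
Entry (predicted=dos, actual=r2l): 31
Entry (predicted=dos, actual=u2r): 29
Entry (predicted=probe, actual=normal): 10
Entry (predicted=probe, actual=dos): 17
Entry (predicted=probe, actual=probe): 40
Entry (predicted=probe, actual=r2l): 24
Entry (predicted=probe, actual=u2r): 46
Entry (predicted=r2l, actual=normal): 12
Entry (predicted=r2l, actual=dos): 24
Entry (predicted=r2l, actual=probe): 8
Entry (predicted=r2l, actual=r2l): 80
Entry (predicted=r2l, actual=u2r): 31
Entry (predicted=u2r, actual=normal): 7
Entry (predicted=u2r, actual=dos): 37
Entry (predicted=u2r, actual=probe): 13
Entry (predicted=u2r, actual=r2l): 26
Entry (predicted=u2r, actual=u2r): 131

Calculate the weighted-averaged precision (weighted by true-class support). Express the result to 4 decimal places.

Per-class precision (TP/(TP+FP)):
  normal: TP=140, FP=21+16+33+40=110 → 140/250 = 0.56000
  dos: TP=192, FP=9+17+31+29=86 → 192/278 = 0.69065
  probe: TP=40, FP=10+17+24+46=97 → 40/137 = 0.29197
  r2l: TP=80, FP=12+24+8+31=75 → 80/155 = 0.51613
  u2r: TP=131, FP=7+37+13+26=83 → 131/214 = 0.61215
Weighted-precision = Σ (supportᵢ/N)·precisionᵢ with N=1034: (178/1034)·0.56000 + (291/1034)·0.69065 + (94/1034)·0.29197 + (194/1034)·0.51613 + (277/1034)·0.61215 = 0.5781

0.5781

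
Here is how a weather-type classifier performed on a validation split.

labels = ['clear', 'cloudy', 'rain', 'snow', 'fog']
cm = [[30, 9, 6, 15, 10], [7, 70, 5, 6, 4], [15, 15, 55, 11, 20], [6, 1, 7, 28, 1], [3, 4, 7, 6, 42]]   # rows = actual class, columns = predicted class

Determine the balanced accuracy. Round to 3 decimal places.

Balanced accuracy = mean of per-class recall.
  clear: recall = 30/70 = 0.4286
  cloudy: recall = 70/92 = 0.7609
  rain: recall = 55/116 = 0.4741
  snow: recall = 28/43 = 0.6512
  fog: recall = 42/62 = 0.6774
Mean = (0.4286 + 0.7609 + 0.4741 + 0.6512 + 0.6774) / 5 = 0.598

0.598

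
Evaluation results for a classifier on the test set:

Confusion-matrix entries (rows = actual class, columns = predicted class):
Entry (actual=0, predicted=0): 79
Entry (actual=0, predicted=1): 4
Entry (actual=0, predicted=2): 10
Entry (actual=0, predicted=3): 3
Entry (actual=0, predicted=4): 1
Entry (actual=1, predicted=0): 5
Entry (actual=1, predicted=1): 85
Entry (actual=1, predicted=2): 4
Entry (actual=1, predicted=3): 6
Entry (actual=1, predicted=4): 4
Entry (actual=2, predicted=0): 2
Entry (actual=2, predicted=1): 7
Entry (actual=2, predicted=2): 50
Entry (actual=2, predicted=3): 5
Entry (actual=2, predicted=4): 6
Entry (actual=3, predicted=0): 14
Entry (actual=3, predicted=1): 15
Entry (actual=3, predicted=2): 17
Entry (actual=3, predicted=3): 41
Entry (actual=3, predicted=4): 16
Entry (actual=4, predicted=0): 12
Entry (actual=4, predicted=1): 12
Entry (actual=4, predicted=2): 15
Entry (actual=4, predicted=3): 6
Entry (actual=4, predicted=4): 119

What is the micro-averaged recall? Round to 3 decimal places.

Micro-averaging pools counts across classes: ΣTP=374, ΣFP=164, ΣFN=164.
Micro-recall = TP/(TP+FN) on pooled counts = 0.695 (equals overall accuracy in single-label multiclass).

0.695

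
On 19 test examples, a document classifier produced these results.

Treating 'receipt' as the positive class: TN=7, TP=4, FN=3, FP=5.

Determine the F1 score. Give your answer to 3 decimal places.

0.500

Precision = TP/(TP+FP) = 4/9 = 0.4444
Recall = TP/(TP+FN) = 4/7 = 0.5714
F1 = 2·TP/(2·TP+FP+FN) = 8/16 = 0.500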